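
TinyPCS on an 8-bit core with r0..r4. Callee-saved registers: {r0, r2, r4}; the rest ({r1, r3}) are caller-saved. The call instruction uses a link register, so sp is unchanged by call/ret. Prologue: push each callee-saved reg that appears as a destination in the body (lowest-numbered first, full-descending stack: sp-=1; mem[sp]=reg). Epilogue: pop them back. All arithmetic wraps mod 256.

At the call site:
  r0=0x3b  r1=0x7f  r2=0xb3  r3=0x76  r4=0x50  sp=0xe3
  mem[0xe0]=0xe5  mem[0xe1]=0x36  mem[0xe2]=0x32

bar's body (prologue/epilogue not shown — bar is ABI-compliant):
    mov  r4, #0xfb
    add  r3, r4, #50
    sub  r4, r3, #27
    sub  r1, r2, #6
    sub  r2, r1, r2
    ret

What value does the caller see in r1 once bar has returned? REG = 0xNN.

REG = 0xad

prologue: push r2 -> mem[0xe2]=0xb3, sp=0xe2
prologue: push r4 -> mem[0xe1]=0x50, sp=0xe1
body[0] mov  r4, #0xfb -> r4=0xfb
body[1] add  r3, r4, #50 -> r3=0x2d
body[2] sub  r4, r3, #27 -> r4=0x12
body[3] sub  r1, r2, #6 -> r1=0xad
body[4] sub  r2, r1, r2 -> r2=0xfa
epilogue: pop r4=0x50, sp=0xe2
epilogue: pop r2=0xb3, sp=0xe3
r1 is caller-saved -> body value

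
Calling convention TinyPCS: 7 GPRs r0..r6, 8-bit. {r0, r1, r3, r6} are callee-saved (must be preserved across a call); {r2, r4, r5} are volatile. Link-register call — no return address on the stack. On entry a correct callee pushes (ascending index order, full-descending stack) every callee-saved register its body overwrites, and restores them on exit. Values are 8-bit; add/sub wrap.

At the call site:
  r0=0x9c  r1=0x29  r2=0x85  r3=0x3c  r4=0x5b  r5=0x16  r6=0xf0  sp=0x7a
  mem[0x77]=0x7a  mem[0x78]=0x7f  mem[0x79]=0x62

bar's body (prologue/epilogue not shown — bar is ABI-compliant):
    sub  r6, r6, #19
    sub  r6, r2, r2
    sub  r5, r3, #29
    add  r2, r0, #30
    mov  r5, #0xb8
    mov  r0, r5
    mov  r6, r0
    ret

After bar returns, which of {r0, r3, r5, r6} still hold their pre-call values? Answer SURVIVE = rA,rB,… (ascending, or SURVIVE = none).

prologue: push r0 -> mem[0x79]=0x9c, sp=0x79
prologue: push r6 -> mem[0x78]=0xf0, sp=0x78
body[0] sub  r6, r6, #19 -> r6=0xdd
body[1] sub  r6, r2, r2 -> r6=0x00
body[2] sub  r5, r3, #29 -> r5=0x1f
body[3] add  r2, r0, #30 -> r2=0xba
body[4] mov  r5, #0xb8 -> r5=0xb8
body[5] mov  r0, r5 -> r0=0xb8
body[6] mov  r6, r0 -> r6=0xb8
epilogue: pop r6=0xf0, sp=0x79
epilogue: pop r0=0x9c, sp=0x7a
r0: callee-saved, written=True
r3: callee-saved, written=False
r5: caller-saved, written=True
r6: callee-saved, written=True

SURVIVE = r0,r3,r6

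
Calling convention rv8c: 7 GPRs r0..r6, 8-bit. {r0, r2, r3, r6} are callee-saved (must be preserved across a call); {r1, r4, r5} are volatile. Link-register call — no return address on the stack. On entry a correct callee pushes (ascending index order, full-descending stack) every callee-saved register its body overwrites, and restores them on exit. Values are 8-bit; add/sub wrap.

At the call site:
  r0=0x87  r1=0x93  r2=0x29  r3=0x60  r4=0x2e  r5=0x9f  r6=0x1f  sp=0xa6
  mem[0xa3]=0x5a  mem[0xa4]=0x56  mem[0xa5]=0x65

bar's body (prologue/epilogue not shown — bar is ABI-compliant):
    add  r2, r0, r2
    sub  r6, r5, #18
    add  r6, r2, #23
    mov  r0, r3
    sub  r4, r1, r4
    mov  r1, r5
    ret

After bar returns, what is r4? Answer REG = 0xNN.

REG = 0x65

prologue: push r0 -> mem[0xa5]=0x87, sp=0xa5
prologue: push r2 -> mem[0xa4]=0x29, sp=0xa4
prologue: push r6 -> mem[0xa3]=0x1f, sp=0xa3
body[0] add  r2, r0, r2 -> r2=0xb0
body[1] sub  r6, r5, #18 -> r6=0x8d
body[2] add  r6, r2, #23 -> r6=0xc7
body[3] mov  r0, r3 -> r0=0x60
body[4] sub  r4, r1, r4 -> r4=0x65
body[5] mov  r1, r5 -> r1=0x9f
epilogue: pop r6=0x1f, sp=0xa4
epilogue: pop r2=0x29, sp=0xa5
epilogue: pop r0=0x87, sp=0xa6
r4 is caller-saved -> body value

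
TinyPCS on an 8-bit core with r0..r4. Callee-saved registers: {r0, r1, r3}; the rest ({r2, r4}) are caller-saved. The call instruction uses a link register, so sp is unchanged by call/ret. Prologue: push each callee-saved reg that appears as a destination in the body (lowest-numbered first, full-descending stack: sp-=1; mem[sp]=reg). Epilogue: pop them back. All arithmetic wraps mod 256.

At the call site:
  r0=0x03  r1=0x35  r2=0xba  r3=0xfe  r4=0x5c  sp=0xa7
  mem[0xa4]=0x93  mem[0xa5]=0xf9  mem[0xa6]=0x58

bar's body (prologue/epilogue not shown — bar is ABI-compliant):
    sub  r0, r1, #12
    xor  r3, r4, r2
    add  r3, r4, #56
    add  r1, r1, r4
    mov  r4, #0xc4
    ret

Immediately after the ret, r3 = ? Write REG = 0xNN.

REG = 0xfe

prologue: push r0 -> mem[0xa6]=0x03, sp=0xa6
prologue: push r1 -> mem[0xa5]=0x35, sp=0xa5
prologue: push r3 -> mem[0xa4]=0xfe, sp=0xa4
body[0] sub  r0, r1, #12 -> r0=0x29
body[1] xor  r3, r4, r2 -> r3=0xe6
body[2] add  r3, r4, #56 -> r3=0x94
body[3] add  r1, r1, r4 -> r1=0x91
body[4] mov  r4, #0xc4 -> r4=0xc4
epilogue: pop r3=0xfe, sp=0xa5
epilogue: pop r1=0x35, sp=0xa6
epilogue: pop r0=0x03, sp=0xa7
r3 is callee-saved -> restored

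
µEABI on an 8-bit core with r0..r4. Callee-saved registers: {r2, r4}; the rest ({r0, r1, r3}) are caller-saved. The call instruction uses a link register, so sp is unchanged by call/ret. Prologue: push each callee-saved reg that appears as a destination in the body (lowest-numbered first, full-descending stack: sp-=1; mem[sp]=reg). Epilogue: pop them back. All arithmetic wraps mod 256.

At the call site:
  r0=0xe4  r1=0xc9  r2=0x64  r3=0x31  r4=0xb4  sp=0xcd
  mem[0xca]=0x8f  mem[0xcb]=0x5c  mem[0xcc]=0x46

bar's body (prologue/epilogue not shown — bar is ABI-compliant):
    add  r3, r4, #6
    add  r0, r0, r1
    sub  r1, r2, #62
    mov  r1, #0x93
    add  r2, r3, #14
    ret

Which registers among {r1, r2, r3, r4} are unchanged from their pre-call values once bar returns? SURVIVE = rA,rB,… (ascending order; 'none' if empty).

SURVIVE = r2,r4

prologue: push r2 → mem[0xcc]=0x64, sp=0xcc
body[0] add  r3, r4, #6 → r3=0xba
body[1] add  r0, r0, r1 → r0=0xad
body[2] sub  r1, r2, #62 → r1=0x26
body[3] mov  r1, #0x93 → r1=0x93
body[4] add  r2, r3, #14 → r2=0xc8
epilogue: pop r2=0x64, sp=0xcd
r1: caller-saved, written=True
r2: callee-saved, written=True
r3: caller-saved, written=True
r4: callee-saved, written=False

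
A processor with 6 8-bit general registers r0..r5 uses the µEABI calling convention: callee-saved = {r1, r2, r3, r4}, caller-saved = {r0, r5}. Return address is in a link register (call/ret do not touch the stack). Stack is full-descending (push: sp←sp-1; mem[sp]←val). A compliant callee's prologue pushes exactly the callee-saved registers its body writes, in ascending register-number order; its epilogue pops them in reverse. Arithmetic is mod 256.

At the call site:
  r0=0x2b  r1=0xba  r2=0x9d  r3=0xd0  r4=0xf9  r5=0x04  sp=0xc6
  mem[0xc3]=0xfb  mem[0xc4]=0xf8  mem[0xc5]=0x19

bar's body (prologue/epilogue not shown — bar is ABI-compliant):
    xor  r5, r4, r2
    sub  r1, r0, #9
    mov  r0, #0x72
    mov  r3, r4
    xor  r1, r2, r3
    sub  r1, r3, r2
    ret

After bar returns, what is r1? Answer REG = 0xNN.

REG = 0xba

prologue: push r1 -> mem[0xc5]=0xba, sp=0xc5
prologue: push r3 -> mem[0xc4]=0xd0, sp=0xc4
body[0] xor  r5, r4, r2 -> r5=0x64
body[1] sub  r1, r0, #9 -> r1=0x22
body[2] mov  r0, #0x72 -> r0=0x72
body[3] mov  r3, r4 -> r3=0xf9
body[4] xor  r1, r2, r3 -> r1=0x64
body[5] sub  r1, r3, r2 -> r1=0x5c
epilogue: pop r3=0xd0, sp=0xc5
epilogue: pop r1=0xba, sp=0xc6
r1 is callee-saved -> restored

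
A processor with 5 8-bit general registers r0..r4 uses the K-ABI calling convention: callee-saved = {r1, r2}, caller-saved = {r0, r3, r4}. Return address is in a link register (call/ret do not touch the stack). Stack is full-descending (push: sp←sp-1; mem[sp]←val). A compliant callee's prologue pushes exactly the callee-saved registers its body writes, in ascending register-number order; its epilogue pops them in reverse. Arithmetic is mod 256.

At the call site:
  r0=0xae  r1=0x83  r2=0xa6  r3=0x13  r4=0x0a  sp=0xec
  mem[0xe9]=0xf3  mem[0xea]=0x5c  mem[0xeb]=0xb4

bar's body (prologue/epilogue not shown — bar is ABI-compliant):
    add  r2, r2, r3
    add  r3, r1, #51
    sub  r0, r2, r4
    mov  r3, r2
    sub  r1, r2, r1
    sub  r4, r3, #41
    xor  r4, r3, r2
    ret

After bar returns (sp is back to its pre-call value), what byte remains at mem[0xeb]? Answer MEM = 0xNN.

MEM = 0x83

prologue: push r1 -> mem[0xeb]=0x83, sp=0xeb
prologue: push r2 -> mem[0xea]=0xa6, sp=0xea
body[0] add  r2, r2, r3 -> r2=0xb9
body[1] add  r3, r1, #51 -> r3=0xb6
body[2] sub  r0, r2, r4 -> r0=0xaf
body[3] mov  r3, r2 -> r3=0xb9
body[4] sub  r1, r2, r1 -> r1=0x36
body[5] sub  r4, r3, #41 -> r4=0x90
body[6] xor  r4, r3, r2 -> r4=0x00
epilogue: pop r2=0xa6, sp=0xeb
epilogue: pop r1=0x83, sp=0xec
prologue pushed ['r1', 'r2'] at ['0xeb', '0xea']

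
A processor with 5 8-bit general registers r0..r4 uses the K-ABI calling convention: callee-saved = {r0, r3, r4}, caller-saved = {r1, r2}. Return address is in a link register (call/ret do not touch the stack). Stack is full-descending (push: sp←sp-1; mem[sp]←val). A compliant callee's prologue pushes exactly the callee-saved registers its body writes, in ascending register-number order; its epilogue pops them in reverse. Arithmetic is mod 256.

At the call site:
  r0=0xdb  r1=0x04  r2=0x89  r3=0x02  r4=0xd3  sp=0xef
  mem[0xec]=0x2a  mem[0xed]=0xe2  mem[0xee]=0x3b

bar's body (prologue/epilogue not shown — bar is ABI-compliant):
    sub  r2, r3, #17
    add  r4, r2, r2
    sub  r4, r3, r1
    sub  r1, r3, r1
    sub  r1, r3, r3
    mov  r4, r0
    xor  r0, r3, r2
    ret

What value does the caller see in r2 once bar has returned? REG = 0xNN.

prologue: push r0 → mem[0xee]=0xdb, sp=0xee
prologue: push r4 → mem[0xed]=0xd3, sp=0xed
body[0] sub  r2, r3, #17 → r2=0xf1
body[1] add  r4, r2, r2 → r4=0xe2
body[2] sub  r4, r3, r1 → r4=0xfe
body[3] sub  r1, r3, r1 → r1=0xfe
body[4] sub  r1, r3, r3 → r1=0x00
body[5] mov  r4, r0 → r4=0xdb
body[6] xor  r0, r3, r2 → r0=0xf3
epilogue: pop r4=0xd3, sp=0xee
epilogue: pop r0=0xdb, sp=0xef
r2 is caller-saved → body value

REG = 0xf1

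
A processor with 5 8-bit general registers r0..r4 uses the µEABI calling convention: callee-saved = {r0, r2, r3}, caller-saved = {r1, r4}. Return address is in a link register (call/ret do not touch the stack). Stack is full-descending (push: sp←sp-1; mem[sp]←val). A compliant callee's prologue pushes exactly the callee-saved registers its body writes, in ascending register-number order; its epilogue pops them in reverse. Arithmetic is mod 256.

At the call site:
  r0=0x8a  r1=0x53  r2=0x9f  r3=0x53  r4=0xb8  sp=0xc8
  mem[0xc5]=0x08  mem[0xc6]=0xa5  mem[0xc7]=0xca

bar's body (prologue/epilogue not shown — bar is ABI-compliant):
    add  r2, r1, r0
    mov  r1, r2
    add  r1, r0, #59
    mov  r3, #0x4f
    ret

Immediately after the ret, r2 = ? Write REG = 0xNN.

prologue: push r2 -> mem[0xc7]=0x9f, sp=0xc7
prologue: push r3 -> mem[0xc6]=0x53, sp=0xc6
body[0] add  r2, r1, r0 -> r2=0xdd
body[1] mov  r1, r2 -> r1=0xdd
body[2] add  r1, r0, #59 -> r1=0xc5
body[3] mov  r3, #0x4f -> r3=0x4f
epilogue: pop r3=0x53, sp=0xc7
epilogue: pop r2=0x9f, sp=0xc8
r2 is callee-saved -> restored

REG = 0x9f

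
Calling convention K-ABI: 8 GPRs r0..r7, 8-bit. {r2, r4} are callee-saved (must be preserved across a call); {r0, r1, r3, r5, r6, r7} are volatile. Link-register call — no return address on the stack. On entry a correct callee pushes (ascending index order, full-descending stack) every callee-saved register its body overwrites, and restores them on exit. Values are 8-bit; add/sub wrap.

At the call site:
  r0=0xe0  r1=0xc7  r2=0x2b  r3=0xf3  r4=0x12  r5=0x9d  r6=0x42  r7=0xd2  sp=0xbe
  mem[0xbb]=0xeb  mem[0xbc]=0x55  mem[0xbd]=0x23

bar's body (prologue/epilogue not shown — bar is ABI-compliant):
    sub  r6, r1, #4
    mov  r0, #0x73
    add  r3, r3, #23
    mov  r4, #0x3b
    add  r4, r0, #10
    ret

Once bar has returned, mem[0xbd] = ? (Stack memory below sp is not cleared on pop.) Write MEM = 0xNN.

MEM = 0x12

prologue: push r4 → mem[0xbd]=0x12, sp=0xbd
body[0] sub  r6, r1, #4 → r6=0xc3
body[1] mov  r0, #0x73 → r0=0x73
body[2] add  r3, r3, #23 → r3=0x0a
body[3] mov  r4, #0x3b → r4=0x3b
body[4] add  r4, r0, #10 → r4=0x7d
epilogue: pop r4=0x12, sp=0xbe
prologue pushed ['r4'] at ['0xbd']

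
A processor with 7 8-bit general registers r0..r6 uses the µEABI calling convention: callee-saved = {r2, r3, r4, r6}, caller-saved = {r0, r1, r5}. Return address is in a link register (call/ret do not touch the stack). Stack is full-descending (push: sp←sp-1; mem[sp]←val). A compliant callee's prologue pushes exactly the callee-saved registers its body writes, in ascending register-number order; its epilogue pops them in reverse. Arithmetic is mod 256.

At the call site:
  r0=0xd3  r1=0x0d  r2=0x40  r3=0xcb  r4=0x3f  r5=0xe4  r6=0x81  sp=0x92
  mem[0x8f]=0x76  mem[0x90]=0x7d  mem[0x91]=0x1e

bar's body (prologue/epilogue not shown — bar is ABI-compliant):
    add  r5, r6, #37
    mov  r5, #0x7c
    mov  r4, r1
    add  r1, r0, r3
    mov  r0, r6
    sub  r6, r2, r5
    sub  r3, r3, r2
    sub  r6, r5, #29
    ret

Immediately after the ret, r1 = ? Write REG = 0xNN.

prologue: push r3 → mem[0x91]=0xcb, sp=0x91
prologue: push r4 → mem[0x90]=0x3f, sp=0x90
prologue: push r6 → mem[0x8f]=0x81, sp=0x8f
body[0] add  r5, r6, #37 → r5=0xa6
body[1] mov  r5, #0x7c → r5=0x7c
body[2] mov  r4, r1 → r4=0x0d
body[3] add  r1, r0, r3 → r1=0x9e
body[4] mov  r0, r6 → r0=0x81
body[5] sub  r6, r2, r5 → r6=0xc4
body[6] sub  r3, r3, r2 → r3=0x8b
body[7] sub  r6, r5, #29 → r6=0x5f
epilogue: pop r6=0x81, sp=0x90
epilogue: pop r4=0x3f, sp=0x91
epilogue: pop r3=0xcb, sp=0x92
r1 is caller-saved → body value

REG = 0x9e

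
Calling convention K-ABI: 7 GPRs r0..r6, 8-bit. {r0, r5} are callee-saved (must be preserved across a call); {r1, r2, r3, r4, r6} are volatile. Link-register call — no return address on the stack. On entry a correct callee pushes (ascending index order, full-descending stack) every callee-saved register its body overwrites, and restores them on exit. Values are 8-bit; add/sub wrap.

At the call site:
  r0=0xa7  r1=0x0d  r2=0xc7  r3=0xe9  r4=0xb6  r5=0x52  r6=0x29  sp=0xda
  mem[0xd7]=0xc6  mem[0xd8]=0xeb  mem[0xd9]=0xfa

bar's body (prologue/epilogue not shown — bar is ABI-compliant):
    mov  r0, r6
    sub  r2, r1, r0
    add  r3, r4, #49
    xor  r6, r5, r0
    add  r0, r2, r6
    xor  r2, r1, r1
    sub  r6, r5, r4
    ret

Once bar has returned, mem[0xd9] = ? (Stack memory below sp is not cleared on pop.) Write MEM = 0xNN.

prologue: push r0 -> mem[0xd9]=0xa7, sp=0xd9
body[0] mov  r0, r6 -> r0=0x29
body[1] sub  r2, r1, r0 -> r2=0xe4
body[2] add  r3, r4, #49 -> r3=0xe7
body[3] xor  r6, r5, r0 -> r6=0x7b
body[4] add  r0, r2, r6 -> r0=0x5f
body[5] xor  r2, r1, r1 -> r2=0x00
body[6] sub  r6, r5, r4 -> r6=0x9c
epilogue: pop r0=0xa7, sp=0xda
prologue pushed ['r0'] at ['0xd9']

MEM = 0xa7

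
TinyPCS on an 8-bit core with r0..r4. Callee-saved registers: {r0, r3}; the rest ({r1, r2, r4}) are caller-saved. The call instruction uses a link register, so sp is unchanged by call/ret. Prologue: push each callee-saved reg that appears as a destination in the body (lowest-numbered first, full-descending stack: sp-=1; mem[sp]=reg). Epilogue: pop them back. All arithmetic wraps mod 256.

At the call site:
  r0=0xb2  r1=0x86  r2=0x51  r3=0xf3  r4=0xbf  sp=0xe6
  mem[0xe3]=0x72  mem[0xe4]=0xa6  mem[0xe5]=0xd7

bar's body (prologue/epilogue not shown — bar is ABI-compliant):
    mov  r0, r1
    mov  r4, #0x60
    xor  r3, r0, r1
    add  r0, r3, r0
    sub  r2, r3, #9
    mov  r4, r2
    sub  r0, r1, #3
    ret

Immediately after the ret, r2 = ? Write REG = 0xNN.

prologue: push r0 → mem[0xe5]=0xb2, sp=0xe5
prologue: push r3 → mem[0xe4]=0xf3, sp=0xe4
body[0] mov  r0, r1 → r0=0x86
body[1] mov  r4, #0x60 → r4=0x60
body[2] xor  r3, r0, r1 → r3=0x00
body[3] add  r0, r3, r0 → r0=0x86
body[4] sub  r2, r3, #9 → r2=0xf7
body[5] mov  r4, r2 → r4=0xf7
body[6] sub  r0, r1, #3 → r0=0x83
epilogue: pop r3=0xf3, sp=0xe5
epilogue: pop r0=0xb2, sp=0xe6
r2 is caller-saved → body value

REG = 0xf7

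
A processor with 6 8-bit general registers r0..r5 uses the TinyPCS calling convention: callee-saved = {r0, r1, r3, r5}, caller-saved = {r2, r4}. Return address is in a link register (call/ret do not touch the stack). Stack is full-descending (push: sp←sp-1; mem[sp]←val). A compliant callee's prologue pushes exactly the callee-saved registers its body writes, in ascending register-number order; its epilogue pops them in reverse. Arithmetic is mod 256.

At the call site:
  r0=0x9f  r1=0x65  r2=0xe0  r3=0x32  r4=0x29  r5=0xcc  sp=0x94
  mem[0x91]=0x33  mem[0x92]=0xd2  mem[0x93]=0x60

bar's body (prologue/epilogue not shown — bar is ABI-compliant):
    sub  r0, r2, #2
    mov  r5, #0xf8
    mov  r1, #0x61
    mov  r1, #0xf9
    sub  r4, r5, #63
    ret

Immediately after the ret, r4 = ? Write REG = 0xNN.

prologue: push r0 → mem[0x93]=0x9f, sp=0x93
prologue: push r1 → mem[0x92]=0x65, sp=0x92
prologue: push r5 → mem[0x91]=0xcc, sp=0x91
body[0] sub  r0, r2, #2 → r0=0xde
body[1] mov  r5, #0xf8 → r5=0xf8
body[2] mov  r1, #0x61 → r1=0x61
body[3] mov  r1, #0xf9 → r1=0xf9
body[4] sub  r4, r5, #63 → r4=0xb9
epilogue: pop r5=0xcc, sp=0x92
epilogue: pop r1=0x65, sp=0x93
epilogue: pop r0=0x9f, sp=0x94
r4 is caller-saved → body value

REG = 0xb9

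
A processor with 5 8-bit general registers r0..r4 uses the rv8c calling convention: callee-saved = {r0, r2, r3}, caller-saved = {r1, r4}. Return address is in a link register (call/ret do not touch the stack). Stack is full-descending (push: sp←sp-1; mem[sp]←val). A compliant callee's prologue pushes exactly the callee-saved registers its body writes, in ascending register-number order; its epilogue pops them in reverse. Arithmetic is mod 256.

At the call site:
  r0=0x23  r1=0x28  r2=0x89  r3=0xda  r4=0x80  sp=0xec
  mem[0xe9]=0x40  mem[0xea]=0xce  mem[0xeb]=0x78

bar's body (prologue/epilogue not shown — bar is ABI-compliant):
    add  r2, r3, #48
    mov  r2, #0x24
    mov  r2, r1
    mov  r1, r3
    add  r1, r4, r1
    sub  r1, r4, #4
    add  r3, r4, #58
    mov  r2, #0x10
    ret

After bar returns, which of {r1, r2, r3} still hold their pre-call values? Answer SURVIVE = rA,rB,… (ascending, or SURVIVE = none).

prologue: push r2 -> mem[0xeb]=0x89, sp=0xeb
prologue: push r3 -> mem[0xea]=0xda, sp=0xea
body[0] add  r2, r3, #48 -> r2=0x0a
body[1] mov  r2, #0x24 -> r2=0x24
body[2] mov  r2, r1 -> r2=0x28
body[3] mov  r1, r3 -> r1=0xda
body[4] add  r1, r4, r1 -> r1=0x5a
body[5] sub  r1, r4, #4 -> r1=0x7c
body[6] add  r3, r4, #58 -> r3=0xba
body[7] mov  r2, #0x10 -> r2=0x10
epilogue: pop r3=0xda, sp=0xeb
epilogue: pop r2=0x89, sp=0xec
r1: caller-saved, written=True
r2: callee-saved, written=True
r3: callee-saved, written=True

SURVIVE = r2,r3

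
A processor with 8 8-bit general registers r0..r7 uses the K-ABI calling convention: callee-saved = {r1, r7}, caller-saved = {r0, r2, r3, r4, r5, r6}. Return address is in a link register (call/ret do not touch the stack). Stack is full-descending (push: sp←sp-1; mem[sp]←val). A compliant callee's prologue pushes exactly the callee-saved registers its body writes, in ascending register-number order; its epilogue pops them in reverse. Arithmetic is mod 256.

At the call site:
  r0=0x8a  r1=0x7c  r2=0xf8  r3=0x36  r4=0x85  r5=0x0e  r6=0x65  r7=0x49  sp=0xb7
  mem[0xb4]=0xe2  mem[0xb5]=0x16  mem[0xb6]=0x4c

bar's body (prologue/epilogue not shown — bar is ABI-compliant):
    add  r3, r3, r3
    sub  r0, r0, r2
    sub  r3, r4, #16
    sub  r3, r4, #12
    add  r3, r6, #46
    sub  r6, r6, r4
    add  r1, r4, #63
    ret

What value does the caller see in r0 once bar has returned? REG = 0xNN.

REG = 0x92

prologue: push r1 -> mem[0xb6]=0x7c, sp=0xb6
body[0] add  r3, r3, r3 -> r3=0x6c
body[1] sub  r0, r0, r2 -> r0=0x92
body[2] sub  r3, r4, #16 -> r3=0x75
body[3] sub  r3, r4, #12 -> r3=0x79
body[4] add  r3, r6, #46 -> r3=0x93
body[5] sub  r6, r6, r4 -> r6=0xe0
body[6] add  r1, r4, #63 -> r1=0xc4
epilogue: pop r1=0x7c, sp=0xb7
r0 is caller-saved -> body value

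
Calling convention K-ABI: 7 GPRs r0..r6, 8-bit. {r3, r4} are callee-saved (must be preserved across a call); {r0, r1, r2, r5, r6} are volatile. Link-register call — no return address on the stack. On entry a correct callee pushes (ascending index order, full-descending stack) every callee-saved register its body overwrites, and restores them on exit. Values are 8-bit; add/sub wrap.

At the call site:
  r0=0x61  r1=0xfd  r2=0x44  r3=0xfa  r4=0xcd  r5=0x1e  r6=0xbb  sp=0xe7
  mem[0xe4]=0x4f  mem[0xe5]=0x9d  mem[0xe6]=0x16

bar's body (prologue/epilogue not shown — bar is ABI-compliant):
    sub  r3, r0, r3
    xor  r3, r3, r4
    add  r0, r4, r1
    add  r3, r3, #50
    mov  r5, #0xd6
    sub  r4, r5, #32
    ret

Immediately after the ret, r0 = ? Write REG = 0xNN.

prologue: push r3 -> mem[0xe6]=0xfa, sp=0xe6
prologue: push r4 -> mem[0xe5]=0xcd, sp=0xe5
body[0] sub  r3, r0, r3 -> r3=0x67
body[1] xor  r3, r3, r4 -> r3=0xaa
body[2] add  r0, r4, r1 -> r0=0xca
body[3] add  r3, r3, #50 -> r3=0xdc
body[4] mov  r5, #0xd6 -> r5=0xd6
body[5] sub  r4, r5, #32 -> r4=0xb6
epilogue: pop r4=0xcd, sp=0xe6
epilogue: pop r3=0xfa, sp=0xe7
r0 is caller-saved -> body value

REG = 0xca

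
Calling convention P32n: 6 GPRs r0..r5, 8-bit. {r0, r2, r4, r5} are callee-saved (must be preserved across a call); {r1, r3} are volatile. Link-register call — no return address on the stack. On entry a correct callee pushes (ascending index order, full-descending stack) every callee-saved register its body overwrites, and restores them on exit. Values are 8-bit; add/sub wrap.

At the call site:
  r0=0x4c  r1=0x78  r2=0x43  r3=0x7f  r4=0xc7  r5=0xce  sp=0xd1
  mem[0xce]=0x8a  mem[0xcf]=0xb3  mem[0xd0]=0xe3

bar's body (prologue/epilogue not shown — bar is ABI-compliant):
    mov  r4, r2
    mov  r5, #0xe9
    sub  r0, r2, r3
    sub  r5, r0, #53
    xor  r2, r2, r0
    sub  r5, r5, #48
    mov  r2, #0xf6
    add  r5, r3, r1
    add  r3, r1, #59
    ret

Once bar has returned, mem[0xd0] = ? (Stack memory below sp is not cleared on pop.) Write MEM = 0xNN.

prologue: push r0 -> mem[0xd0]=0x4c, sp=0xd0
prologue: push r2 -> mem[0xcf]=0x43, sp=0xcf
prologue: push r4 -> mem[0xce]=0xc7, sp=0xce
prologue: push r5 -> mem[0xcd]=0xce, sp=0xcd
body[0] mov  r4, r2 -> r4=0x43
body[1] mov  r5, #0xe9 -> r5=0xe9
body[2] sub  r0, r2, r3 -> r0=0xc4
body[3] sub  r5, r0, #53 -> r5=0x8f
body[4] xor  r2, r2, r0 -> r2=0x87
body[5] sub  r5, r5, #48 -> r5=0x5f
body[6] mov  r2, #0xf6 -> r2=0xf6
body[7] add  r5, r3, r1 -> r5=0xf7
body[8] add  r3, r1, #59 -> r3=0xb3
epilogue: pop r5=0xce, sp=0xce
epilogue: pop r4=0xc7, sp=0xcf
epilogue: pop r2=0x43, sp=0xd0
epilogue: pop r0=0x4c, sp=0xd1
prologue pushed ['r0', 'r2', 'r4', 'r5'] at ['0xd0', '0xcf', '0xce', '0xcd']

MEM = 0x4c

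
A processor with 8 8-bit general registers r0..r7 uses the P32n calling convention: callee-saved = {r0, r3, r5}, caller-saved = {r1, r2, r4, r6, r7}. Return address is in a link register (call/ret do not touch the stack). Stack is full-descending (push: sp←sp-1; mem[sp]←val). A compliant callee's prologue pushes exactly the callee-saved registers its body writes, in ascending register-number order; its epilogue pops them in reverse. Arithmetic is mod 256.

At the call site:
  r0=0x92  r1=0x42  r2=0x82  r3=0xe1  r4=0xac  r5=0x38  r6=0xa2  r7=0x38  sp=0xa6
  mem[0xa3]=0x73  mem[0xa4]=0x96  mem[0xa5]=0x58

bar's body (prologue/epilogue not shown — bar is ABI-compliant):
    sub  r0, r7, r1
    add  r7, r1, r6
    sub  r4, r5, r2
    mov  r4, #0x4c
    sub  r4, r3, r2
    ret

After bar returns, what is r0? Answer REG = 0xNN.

prologue: push r0 → mem[0xa5]=0x92, sp=0xa5
body[0] sub  r0, r7, r1 → r0=0xf6
body[1] add  r7, r1, r6 → r7=0xe4
body[2] sub  r4, r5, r2 → r4=0xb6
body[3] mov  r4, #0x4c → r4=0x4c
body[4] sub  r4, r3, r2 → r4=0x5f
epilogue: pop r0=0x92, sp=0xa6
r0 is callee-saved → restored

REG = 0x92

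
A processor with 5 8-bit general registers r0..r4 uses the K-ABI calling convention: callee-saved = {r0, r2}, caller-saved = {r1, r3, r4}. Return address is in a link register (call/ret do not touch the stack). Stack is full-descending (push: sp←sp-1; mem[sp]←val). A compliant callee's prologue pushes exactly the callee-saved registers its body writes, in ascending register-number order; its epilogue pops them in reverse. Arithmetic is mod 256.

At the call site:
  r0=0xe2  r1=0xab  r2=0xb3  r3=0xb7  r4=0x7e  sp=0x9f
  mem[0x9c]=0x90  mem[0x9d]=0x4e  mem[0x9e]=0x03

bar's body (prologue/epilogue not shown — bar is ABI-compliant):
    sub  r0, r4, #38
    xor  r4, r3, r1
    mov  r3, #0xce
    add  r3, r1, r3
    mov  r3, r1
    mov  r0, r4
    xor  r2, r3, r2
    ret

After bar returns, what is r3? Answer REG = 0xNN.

prologue: push r0 -> mem[0x9e]=0xe2, sp=0x9e
prologue: push r2 -> mem[0x9d]=0xb3, sp=0x9d
body[0] sub  r0, r4, #38 -> r0=0x58
body[1] xor  r4, r3, r1 -> r4=0x1c
body[2] mov  r3, #0xce -> r3=0xce
body[3] add  r3, r1, r3 -> r3=0x79
body[4] mov  r3, r1 -> r3=0xab
body[5] mov  r0, r4 -> r0=0x1c
body[6] xor  r2, r3, r2 -> r2=0x18
epilogue: pop r2=0xb3, sp=0x9e
epilogue: pop r0=0xe2, sp=0x9f
r3 is caller-saved -> body value

REG = 0xab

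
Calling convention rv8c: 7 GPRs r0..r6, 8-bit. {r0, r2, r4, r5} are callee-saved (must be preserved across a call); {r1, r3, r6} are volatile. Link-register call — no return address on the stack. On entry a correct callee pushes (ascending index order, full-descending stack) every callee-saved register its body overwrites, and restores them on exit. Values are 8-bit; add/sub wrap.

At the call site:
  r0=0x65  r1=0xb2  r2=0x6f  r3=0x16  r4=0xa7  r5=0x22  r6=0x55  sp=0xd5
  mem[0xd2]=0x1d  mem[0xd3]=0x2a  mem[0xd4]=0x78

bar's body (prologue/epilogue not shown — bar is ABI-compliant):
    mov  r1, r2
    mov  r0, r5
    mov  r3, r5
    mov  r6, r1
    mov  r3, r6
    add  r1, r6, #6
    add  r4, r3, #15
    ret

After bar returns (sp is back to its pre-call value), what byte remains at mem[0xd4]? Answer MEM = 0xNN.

prologue: push r0 -> mem[0xd4]=0x65, sp=0xd4
prologue: push r4 -> mem[0xd3]=0xa7, sp=0xd3
body[0] mov  r1, r2 -> r1=0x6f
body[1] mov  r0, r5 -> r0=0x22
body[2] mov  r3, r5 -> r3=0x22
body[3] mov  r6, r1 -> r6=0x6f
body[4] mov  r3, r6 -> r3=0x6f
body[5] add  r1, r6, #6 -> r1=0x75
body[6] add  r4, r3, #15 -> r4=0x7e
epilogue: pop r4=0xa7, sp=0xd4
epilogue: pop r0=0x65, sp=0xd5
prologue pushed ['r0', 'r4'] at ['0xd4', '0xd3']

MEM = 0x65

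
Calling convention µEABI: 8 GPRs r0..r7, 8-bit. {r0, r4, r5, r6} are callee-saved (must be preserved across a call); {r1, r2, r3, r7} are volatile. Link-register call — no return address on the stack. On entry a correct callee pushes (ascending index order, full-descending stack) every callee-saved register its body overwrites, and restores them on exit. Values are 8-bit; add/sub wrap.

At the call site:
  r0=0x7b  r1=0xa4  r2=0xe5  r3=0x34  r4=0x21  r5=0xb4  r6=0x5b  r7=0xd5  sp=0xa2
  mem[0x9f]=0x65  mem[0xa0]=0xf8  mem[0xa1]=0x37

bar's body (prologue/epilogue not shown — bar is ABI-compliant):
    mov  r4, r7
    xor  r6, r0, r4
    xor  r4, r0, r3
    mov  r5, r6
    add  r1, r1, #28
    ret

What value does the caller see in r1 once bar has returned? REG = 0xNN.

prologue: push r4 → mem[0xa1]=0x21, sp=0xa1
prologue: push r5 → mem[0xa0]=0xb4, sp=0xa0
prologue: push r6 → mem[0x9f]=0x5b, sp=0x9f
body[0] mov  r4, r7 → r4=0xd5
body[1] xor  r6, r0, r4 → r6=0xae
body[2] xor  r4, r0, r3 → r4=0x4f
body[3] mov  r5, r6 → r5=0xae
body[4] add  r1, r1, #28 → r1=0xc0
epilogue: pop r6=0x5b, sp=0xa0
epilogue: pop r5=0xb4, sp=0xa1
epilogue: pop r4=0x21, sp=0xa2
r1 is caller-saved → body value

REG = 0xc0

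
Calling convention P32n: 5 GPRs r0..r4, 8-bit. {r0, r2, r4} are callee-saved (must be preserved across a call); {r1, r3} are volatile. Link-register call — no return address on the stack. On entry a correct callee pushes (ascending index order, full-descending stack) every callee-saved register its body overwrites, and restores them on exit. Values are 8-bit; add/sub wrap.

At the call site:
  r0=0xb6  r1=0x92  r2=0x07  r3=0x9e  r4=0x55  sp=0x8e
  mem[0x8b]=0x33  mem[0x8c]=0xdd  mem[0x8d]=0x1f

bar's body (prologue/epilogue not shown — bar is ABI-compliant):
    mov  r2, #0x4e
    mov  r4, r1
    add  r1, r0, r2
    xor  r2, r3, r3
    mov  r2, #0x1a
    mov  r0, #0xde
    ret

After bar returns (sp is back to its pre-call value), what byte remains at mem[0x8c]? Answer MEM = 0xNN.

prologue: push r0 → mem[0x8d]=0xb6, sp=0x8d
prologue: push r2 → mem[0x8c]=0x07, sp=0x8c
prologue: push r4 → mem[0x8b]=0x55, sp=0x8b
body[0] mov  r2, #0x4e → r2=0x4e
body[1] mov  r4, r1 → r4=0x92
body[2] add  r1, r0, r2 → r1=0x04
body[3] xor  r2, r3, r3 → r2=0x00
body[4] mov  r2, #0x1a → r2=0x1a
body[5] mov  r0, #0xde → r0=0xde
epilogue: pop r4=0x55, sp=0x8c
epilogue: pop r2=0x07, sp=0x8d
epilogue: pop r0=0xb6, sp=0x8e
prologue pushed ['r0', 'r2', 'r4'] at ['0x8d', '0x8c', '0x8b']

MEM = 0x07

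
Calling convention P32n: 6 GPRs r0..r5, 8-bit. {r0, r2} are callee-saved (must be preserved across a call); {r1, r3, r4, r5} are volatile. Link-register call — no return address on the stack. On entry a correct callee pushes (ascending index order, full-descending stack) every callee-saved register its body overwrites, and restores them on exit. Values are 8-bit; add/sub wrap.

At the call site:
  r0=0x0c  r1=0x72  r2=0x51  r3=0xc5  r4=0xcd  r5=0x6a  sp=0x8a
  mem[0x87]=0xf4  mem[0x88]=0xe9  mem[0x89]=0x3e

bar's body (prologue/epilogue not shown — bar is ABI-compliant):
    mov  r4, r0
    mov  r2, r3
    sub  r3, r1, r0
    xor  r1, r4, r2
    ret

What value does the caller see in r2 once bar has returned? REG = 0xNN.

REG = 0x51

prologue: push r2 → mem[0x89]=0x51, sp=0x89
body[0] mov  r4, r0 → r4=0x0c
body[1] mov  r2, r3 → r2=0xc5
body[2] sub  r3, r1, r0 → r3=0x66
body[3] xor  r1, r4, r2 → r1=0xc9
epilogue: pop r2=0x51, sp=0x8a
r2 is callee-saved → restored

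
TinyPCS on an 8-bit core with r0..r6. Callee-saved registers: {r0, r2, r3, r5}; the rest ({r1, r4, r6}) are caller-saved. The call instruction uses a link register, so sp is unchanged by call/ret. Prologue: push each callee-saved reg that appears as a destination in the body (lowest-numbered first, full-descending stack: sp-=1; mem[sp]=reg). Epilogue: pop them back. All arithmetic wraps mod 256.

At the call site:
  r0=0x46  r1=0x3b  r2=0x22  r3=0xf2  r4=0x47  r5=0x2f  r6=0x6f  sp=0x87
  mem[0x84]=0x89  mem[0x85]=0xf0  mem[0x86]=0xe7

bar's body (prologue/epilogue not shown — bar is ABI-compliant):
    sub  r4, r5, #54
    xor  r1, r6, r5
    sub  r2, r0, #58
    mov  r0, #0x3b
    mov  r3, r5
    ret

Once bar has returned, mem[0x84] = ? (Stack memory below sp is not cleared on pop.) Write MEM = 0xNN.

MEM = 0xf2

prologue: push r0 → mem[0x86]=0x46, sp=0x86
prologue: push r2 → mem[0x85]=0x22, sp=0x85
prologue: push r3 → mem[0x84]=0xf2, sp=0x84
body[0] sub  r4, r5, #54 → r4=0xf9
body[1] xor  r1, r6, r5 → r1=0x40
body[2] sub  r2, r0, #58 → r2=0x0c
body[3] mov  r0, #0x3b → r0=0x3b
body[4] mov  r3, r5 → r3=0x2f
epilogue: pop r3=0xf2, sp=0x85
epilogue: pop r2=0x22, sp=0x86
epilogue: pop r0=0x46, sp=0x87
prologue pushed ['r0', 'r2', 'r3'] at ['0x86', '0x85', '0x84']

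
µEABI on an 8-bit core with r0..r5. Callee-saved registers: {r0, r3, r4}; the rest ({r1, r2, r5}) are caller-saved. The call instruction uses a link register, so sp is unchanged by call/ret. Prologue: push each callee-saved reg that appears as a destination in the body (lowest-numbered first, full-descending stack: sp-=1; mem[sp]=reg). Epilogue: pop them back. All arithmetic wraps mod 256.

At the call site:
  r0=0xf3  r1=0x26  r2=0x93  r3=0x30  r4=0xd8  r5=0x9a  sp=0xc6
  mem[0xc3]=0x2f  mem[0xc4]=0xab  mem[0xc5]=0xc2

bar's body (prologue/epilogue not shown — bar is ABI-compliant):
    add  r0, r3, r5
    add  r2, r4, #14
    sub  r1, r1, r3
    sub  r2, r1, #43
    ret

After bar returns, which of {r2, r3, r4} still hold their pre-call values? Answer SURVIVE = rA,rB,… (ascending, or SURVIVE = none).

SURVIVE = r3,r4

prologue: push r0 → mem[0xc5]=0xf3, sp=0xc5
body[0] add  r0, r3, r5 → r0=0xca
body[1] add  r2, r4, #14 → r2=0xe6
body[2] sub  r1, r1, r3 → r1=0xf6
body[3] sub  r2, r1, #43 → r2=0xcb
epilogue: pop r0=0xf3, sp=0xc6
r2: caller-saved, written=True
r3: callee-saved, written=False
r4: callee-saved, written=False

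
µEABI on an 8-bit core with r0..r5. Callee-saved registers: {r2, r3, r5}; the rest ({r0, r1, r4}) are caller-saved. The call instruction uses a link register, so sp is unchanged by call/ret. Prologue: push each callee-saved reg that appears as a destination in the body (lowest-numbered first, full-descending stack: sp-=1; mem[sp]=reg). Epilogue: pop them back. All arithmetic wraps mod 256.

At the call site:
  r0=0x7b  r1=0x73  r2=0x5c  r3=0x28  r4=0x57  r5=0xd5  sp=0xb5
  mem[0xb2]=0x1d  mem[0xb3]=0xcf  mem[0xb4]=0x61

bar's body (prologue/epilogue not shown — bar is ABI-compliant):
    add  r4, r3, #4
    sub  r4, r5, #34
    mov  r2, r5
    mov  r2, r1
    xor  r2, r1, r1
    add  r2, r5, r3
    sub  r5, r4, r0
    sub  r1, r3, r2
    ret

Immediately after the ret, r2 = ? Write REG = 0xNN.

REG = 0x5c

prologue: push r2 -> mem[0xb4]=0x5c, sp=0xb4
prologue: push r5 -> mem[0xb3]=0xd5, sp=0xb3
body[0] add  r4, r3, #4 -> r4=0x2c
body[1] sub  r4, r5, #34 -> r4=0xb3
body[2] mov  r2, r5 -> r2=0xd5
body[3] mov  r2, r1 -> r2=0x73
body[4] xor  r2, r1, r1 -> r2=0x00
body[5] add  r2, r5, r3 -> r2=0xfd
body[6] sub  r5, r4, r0 -> r5=0x38
body[7] sub  r1, r3, r2 -> r1=0x2b
epilogue: pop r5=0xd5, sp=0xb4
epilogue: pop r2=0x5c, sp=0xb5
r2 is callee-saved -> restored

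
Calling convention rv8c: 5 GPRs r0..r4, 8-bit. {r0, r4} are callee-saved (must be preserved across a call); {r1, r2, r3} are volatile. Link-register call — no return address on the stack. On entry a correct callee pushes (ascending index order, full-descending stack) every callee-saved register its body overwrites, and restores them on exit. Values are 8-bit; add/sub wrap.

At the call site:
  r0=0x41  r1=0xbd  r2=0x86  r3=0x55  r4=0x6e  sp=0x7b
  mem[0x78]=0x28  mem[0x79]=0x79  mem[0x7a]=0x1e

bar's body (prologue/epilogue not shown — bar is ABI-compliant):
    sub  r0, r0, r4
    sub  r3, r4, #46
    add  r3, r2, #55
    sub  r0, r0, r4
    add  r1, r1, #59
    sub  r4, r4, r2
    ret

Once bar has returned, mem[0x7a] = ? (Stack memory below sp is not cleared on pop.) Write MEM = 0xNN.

prologue: push r0 → mem[0x7a]=0x41, sp=0x7a
prologue: push r4 → mem[0x79]=0x6e, sp=0x79
body[0] sub  r0, r0, r4 → r0=0xd3
body[1] sub  r3, r4, #46 → r3=0x40
body[2] add  r3, r2, #55 → r3=0xbd
body[3] sub  r0, r0, r4 → r0=0x65
body[4] add  r1, r1, #59 → r1=0xf8
body[5] sub  r4, r4, r2 → r4=0xe8
epilogue: pop r4=0x6e, sp=0x7a
epilogue: pop r0=0x41, sp=0x7b
prologue pushed ['r0', 'r4'] at ['0x7a', '0x79']

MEM = 0x41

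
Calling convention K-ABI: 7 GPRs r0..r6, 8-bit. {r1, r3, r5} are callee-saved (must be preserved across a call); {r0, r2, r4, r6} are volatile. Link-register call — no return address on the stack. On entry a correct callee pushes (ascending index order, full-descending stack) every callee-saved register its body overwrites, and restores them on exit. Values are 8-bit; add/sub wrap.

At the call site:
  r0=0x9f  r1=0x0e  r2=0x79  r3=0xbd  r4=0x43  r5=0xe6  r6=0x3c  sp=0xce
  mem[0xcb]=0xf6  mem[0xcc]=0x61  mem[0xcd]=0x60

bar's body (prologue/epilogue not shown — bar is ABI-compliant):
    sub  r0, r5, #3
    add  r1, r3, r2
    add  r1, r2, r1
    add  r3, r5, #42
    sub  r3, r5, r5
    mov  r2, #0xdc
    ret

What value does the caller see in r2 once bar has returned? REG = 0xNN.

prologue: push r1 -> mem[0xcd]=0x0e, sp=0xcd
prologue: push r3 -> mem[0xcc]=0xbd, sp=0xcc
body[0] sub  r0, r5, #3 -> r0=0xe3
body[1] add  r1, r3, r2 -> r1=0x36
body[2] add  r1, r2, r1 -> r1=0xaf
body[3] add  r3, r5, #42 -> r3=0x10
body[4] sub  r3, r5, r5 -> r3=0x00
body[5] mov  r2, #0xdc -> r2=0xdc
epilogue: pop r3=0xbd, sp=0xcd
epilogue: pop r1=0x0e, sp=0xce
r2 is caller-saved -> body value

REG = 0xdc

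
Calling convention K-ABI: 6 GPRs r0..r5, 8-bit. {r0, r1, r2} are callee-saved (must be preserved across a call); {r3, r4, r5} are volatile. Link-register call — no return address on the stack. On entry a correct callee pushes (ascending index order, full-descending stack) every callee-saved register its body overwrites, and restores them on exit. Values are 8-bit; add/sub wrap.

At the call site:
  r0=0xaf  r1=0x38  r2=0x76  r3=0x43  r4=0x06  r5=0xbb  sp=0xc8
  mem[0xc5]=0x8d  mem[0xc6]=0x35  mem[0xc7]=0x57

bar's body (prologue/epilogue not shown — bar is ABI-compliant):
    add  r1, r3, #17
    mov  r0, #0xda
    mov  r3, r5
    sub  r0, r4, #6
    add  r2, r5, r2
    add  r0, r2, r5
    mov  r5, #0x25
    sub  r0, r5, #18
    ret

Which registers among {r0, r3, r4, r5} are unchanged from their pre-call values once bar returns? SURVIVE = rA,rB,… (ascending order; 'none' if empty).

prologue: push r0 -> mem[0xc7]=0xaf, sp=0xc7
prologue: push r1 -> mem[0xc6]=0x38, sp=0xc6
prologue: push r2 -> mem[0xc5]=0x76, sp=0xc5
body[0] add  r1, r3, #17 -> r1=0x54
body[1] mov  r0, #0xda -> r0=0xda
body[2] mov  r3, r5 -> r3=0xbb
body[3] sub  r0, r4, #6 -> r0=0x00
body[4] add  r2, r5, r2 -> r2=0x31
body[5] add  r0, r2, r5 -> r0=0xec
body[6] mov  r5, #0x25 -> r5=0x25
body[7] sub  r0, r5, #18 -> r0=0x13
epilogue: pop r2=0x76, sp=0xc6
epilogue: pop r1=0x38, sp=0xc7
epilogue: pop r0=0xaf, sp=0xc8
r0: callee-saved, written=True
r3: caller-saved, written=True
r4: caller-saved, written=False
r5: caller-saved, written=True

SURVIVE = r0,r4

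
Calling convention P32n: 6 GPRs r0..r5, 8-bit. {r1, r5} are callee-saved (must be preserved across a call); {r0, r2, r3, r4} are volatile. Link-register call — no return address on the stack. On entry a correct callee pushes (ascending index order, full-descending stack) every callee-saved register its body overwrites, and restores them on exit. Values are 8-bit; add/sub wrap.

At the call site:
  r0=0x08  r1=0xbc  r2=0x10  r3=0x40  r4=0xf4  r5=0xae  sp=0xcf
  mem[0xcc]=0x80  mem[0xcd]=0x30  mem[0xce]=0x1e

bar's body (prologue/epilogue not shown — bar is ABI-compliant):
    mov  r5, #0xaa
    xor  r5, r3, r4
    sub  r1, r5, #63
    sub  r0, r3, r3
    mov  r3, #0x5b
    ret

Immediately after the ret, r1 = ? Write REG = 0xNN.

prologue: push r1 -> mem[0xce]=0xbc, sp=0xce
prologue: push r5 -> mem[0xcd]=0xae, sp=0xcd
body[0] mov  r5, #0xaa -> r5=0xaa
body[1] xor  r5, r3, r4 -> r5=0xb4
body[2] sub  r1, r5, #63 -> r1=0x75
body[3] sub  r0, r3, r3 -> r0=0x00
body[4] mov  r3, #0x5b -> r3=0x5b
epilogue: pop r5=0xae, sp=0xce
epilogue: pop r1=0xbc, sp=0xcf
r1 is callee-saved -> restored

REG = 0xbc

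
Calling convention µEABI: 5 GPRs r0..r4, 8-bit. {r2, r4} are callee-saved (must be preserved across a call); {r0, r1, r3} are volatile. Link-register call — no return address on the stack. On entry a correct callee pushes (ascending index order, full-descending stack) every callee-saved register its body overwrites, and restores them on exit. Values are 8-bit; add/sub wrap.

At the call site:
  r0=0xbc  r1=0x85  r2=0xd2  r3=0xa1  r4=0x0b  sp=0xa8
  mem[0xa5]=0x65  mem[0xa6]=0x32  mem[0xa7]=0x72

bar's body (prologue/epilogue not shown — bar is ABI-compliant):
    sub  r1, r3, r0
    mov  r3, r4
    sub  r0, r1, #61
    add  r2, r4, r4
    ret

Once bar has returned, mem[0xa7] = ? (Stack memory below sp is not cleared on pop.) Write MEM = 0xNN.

MEM = 0xd2

prologue: push r2 → mem[0xa7]=0xd2, sp=0xa7
body[0] sub  r1, r3, r0 → r1=0xe5
body[1] mov  r3, r4 → r3=0x0b
body[2] sub  r0, r1, #61 → r0=0xa8
body[3] add  r2, r4, r4 → r2=0x16
epilogue: pop r2=0xd2, sp=0xa8
prologue pushed ['r2'] at ['0xa7']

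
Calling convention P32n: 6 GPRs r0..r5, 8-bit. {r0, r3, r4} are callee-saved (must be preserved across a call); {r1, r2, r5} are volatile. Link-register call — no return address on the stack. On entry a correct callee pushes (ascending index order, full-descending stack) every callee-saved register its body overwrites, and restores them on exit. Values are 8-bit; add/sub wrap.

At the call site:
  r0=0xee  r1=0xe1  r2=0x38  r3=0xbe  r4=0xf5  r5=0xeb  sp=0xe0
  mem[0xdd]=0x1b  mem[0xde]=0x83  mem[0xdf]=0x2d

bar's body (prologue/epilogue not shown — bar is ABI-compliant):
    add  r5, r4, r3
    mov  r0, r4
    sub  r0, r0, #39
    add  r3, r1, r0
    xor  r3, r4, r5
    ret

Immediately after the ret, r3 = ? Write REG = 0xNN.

REG = 0xbe

prologue: push r0 -> mem[0xdf]=0xee, sp=0xdf
prologue: push r3 -> mem[0xde]=0xbe, sp=0xde
body[0] add  r5, r4, r3 -> r5=0xb3
body[1] mov  r0, r4 -> r0=0xf5
body[2] sub  r0, r0, #39 -> r0=0xce
body[3] add  r3, r1, r0 -> r3=0xaf
body[4] xor  r3, r4, r5 -> r3=0x46
epilogue: pop r3=0xbe, sp=0xdf
epilogue: pop r0=0xee, sp=0xe0
r3 is callee-saved -> restored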